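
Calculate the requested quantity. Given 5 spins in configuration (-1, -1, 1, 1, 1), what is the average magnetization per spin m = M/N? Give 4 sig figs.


Step 1: Count up spins (+1): 3, down spins (-1): 2
Step 2: Total magnetization M = 3 - 2 = 1
Step 3: m = M/N = 1/5 = 0.2

0.2


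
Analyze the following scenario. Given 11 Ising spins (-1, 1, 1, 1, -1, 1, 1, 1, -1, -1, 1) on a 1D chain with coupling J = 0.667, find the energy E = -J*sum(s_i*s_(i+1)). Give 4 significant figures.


Step 1: Nearest-neighbor products: -1, 1, 1, -1, -1, 1, 1, -1, 1, -1
Step 2: Sum of products = 0
Step 3: E = -0.667 * 0 = 0

0


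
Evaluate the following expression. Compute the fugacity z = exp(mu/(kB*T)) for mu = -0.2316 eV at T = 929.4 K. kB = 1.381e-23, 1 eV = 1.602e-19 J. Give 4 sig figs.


Step 1: Convert mu to Joules: -0.2316*1.602e-19 = -3.71e-20 J
Step 2: kB*T = 1.381e-23*929.4 = 1.284e-20 J
Step 3: mu/(kB*T) = -2.891
Step 4: z = exp(-2.891) = 0.05554

0.05554


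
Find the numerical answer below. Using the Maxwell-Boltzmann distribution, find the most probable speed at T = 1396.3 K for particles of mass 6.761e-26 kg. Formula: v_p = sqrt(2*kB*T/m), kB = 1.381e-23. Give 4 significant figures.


Step 1: Numerator = 2*kB*T = 2*1.381e-23*1396.3 = 3.857e-20
Step 2: Ratio = 3.857e-20 / 6.761e-26 = 5.704e+05
Step 3: v_p = sqrt(5.704e+05) = 755.3 m/s

755.3


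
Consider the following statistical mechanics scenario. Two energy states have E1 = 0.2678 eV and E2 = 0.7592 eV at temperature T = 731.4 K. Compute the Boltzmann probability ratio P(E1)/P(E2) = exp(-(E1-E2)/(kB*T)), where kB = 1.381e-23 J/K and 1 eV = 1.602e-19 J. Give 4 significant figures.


Step 1: Compute energy difference dE = E1 - E2 = 0.2678 - 0.7592 = -0.4914 eV
Step 2: Convert to Joules: dE_J = -0.4914 * 1.602e-19 = -7.872e-20 J
Step 3: Compute exponent = -dE_J / (kB * T) = -(-7.872e-20) / (1.381e-23 * 731.4) = 7.794
Step 4: P(E1)/P(E2) = exp(7.794) = 2426

2426


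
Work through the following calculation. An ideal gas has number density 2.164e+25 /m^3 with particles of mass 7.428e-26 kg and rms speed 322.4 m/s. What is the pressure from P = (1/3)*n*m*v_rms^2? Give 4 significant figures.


Step 1: v_rms^2 = 322.4^2 = 1.039e+05
Step 2: n*m = 2.164e+25*7.428e-26 = 1.607
Step 3: P = (1/3)*1.607*1.039e+05 = 5.569e+04 Pa

5.569e+04


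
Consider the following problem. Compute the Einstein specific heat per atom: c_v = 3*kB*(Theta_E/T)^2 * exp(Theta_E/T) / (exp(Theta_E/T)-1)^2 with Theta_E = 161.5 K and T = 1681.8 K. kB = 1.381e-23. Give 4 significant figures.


Step 1: x = Theta_E/T = 161.5/1681.8 = 0.09603
Step 2: x^2 = 0.009221
Step 3: exp(x) = 1.101
Step 4: c_v = 3*1.381e-23*0.009221*1.101/(1.101-1)^2 = 4.14e-23

4.14e-23


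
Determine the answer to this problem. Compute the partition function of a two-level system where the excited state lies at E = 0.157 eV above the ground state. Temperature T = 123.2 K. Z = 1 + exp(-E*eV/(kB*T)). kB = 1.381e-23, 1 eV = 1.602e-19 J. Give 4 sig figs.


Step 1: Compute beta*E = E*eV/(kB*T) = 0.157*1.602e-19/(1.381e-23*123.2) = 14.78
Step 2: exp(-beta*E) = exp(-14.78) = 3.801e-07
Step 3: Z = 1 + 3.801e-07 = 1

1


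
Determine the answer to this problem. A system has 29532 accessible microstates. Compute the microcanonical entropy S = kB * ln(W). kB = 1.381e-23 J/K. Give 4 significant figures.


Step 1: ln(W) = ln(29532) = 10.29
Step 2: S = kB * ln(W) = 1.381e-23 * 10.29
Step 3: S = 1.421e-22 J/K

1.421e-22


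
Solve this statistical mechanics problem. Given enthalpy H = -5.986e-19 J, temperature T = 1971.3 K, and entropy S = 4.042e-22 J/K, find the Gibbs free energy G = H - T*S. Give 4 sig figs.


Step 1: T*S = 1971.3 * 4.042e-22 = 7.968e-19 J
Step 2: G = H - T*S = -5.986e-19 - 7.968e-19
Step 3: G = -1.395e-18 J

-1.395e-18


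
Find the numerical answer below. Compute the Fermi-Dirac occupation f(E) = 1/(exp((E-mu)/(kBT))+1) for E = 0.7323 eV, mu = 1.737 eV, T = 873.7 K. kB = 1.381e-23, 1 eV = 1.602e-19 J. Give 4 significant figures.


Step 1: (E - mu) = 0.7323 - 1.737 = -1.005 eV
Step 2: Convert: (E-mu)*eV = -1.61e-19 J
Step 3: x = (E-mu)*eV/(kB*T) = -13.34
Step 4: f = 1/(exp(-13.34)+1) = 1

1


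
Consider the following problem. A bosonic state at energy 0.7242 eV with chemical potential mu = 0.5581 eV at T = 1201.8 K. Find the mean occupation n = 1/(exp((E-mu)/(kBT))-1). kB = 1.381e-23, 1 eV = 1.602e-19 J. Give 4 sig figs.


Step 1: (E - mu) = 0.1661 eV
Step 2: x = (E-mu)*eV/(kB*T) = 0.1661*1.602e-19/(1.381e-23*1201.8) = 1.603
Step 3: exp(x) = 4.969
Step 4: n = 1/(exp(x)-1) = 0.2519

0.2519


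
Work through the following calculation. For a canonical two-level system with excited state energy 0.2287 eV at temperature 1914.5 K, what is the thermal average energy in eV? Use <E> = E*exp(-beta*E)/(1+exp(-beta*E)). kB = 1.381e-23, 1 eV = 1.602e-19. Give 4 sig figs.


Step 1: beta*E = 0.2287*1.602e-19/(1.381e-23*1914.5) = 1.386
Step 2: exp(-beta*E) = 0.2501
Step 3: <E> = 0.2287*0.2501/(1+0.2501) = 0.04576 eV

0.04576


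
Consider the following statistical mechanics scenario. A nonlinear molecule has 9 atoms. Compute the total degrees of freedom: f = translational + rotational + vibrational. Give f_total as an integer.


Step 1: Translational DOF = 3
Step 2: Rotational DOF (nonlinear) = 3
Step 3: Vibrational DOF = 3*9 - 6 = 21
Step 4: Total = 3 + 3 + 21 = 27

27


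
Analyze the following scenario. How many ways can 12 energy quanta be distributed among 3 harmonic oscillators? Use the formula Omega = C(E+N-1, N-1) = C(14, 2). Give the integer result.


Step 1: Use binomial coefficient C(14, 2)
Step 2: Numerator = 14! / 12!
Step 3: Denominator = 2!
Step 4: Omega = 91

91


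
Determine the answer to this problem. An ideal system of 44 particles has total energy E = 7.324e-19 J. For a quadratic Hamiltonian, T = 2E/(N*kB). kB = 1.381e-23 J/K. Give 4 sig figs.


Step 1: Numerator = 2*E = 2*7.324e-19 = 1.465e-18 J
Step 2: Denominator = N*kB = 44*1.381e-23 = 6.076e-22
Step 3: T = 1.465e-18 / 6.076e-22 = 2411 K

2411


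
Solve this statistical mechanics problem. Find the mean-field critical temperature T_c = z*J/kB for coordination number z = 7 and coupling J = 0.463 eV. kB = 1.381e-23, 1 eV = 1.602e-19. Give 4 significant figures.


Step 1: z*J = 7*0.463 = 3.241 eV
Step 2: Convert to Joules: 3.241*1.602e-19 = 5.192e-19 J
Step 3: T_c = 5.192e-19 / 1.381e-23 = 3.76e+04 K

3.76e+04


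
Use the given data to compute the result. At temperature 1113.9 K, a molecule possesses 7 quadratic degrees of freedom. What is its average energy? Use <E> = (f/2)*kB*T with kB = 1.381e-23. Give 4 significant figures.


Step 1: f/2 = 7/2 = 3.5
Step 2: kB*T = 1.381e-23 * 1113.9 = 1.538e-20
Step 3: <E> = 3.5 * 1.538e-20 = 5.384e-20 J

5.384e-20


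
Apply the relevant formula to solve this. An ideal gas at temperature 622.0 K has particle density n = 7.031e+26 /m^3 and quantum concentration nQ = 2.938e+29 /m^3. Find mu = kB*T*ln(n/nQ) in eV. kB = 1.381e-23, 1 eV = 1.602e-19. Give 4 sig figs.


Step 1: n/nQ = 7.031e+26/2.938e+29 = 0.002393
Step 2: ln(n/nQ) = -6.035
Step 3: mu = kB*T*ln(n/nQ) = 8.59e-21*-6.035 = -5.184e-20 J
Step 4: Convert to eV: -5.184e-20/1.602e-19 = -0.3236 eV

-0.3236


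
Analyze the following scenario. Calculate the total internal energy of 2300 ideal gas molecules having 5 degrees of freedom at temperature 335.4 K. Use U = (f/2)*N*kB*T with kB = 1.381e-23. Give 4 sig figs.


Step 1: f/2 = 5/2 = 2.5
Step 2: N*kB*T = 2300*1.381e-23*335.4 = 1.065e-17
Step 3: U = 2.5 * 1.065e-17 = 2.663e-17 J

2.663e-17


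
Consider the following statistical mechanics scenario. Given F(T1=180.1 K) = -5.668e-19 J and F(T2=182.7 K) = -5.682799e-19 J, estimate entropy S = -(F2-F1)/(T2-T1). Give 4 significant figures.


Step 1: dF = F2 - F1 = -5.682799e-19 - (-5.668e-19) = -1.4799e-21 J
Step 2: dT = T2 - T1 = 182.7 - 180.1 = 2.6 K
Step 3: S = -dF/dT = -(-1.4799e-21)/2.6 = 5.692e-22 J/K

5.692e-22


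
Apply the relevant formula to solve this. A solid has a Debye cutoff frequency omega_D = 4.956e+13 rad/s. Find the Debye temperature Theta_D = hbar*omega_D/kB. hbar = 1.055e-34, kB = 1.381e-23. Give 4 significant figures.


Step 1: hbar*omega_D = 1.055e-34 * 4.956e+13 = 5.229e-21 J
Step 2: Theta_D = 5.229e-21 / 1.381e-23
Step 3: Theta_D = 378.6 K

378.6


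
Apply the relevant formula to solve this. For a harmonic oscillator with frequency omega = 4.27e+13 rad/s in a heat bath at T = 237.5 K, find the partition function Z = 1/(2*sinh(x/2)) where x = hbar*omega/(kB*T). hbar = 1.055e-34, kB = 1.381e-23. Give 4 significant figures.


Step 1: Compute x = hbar*omega/(kB*T) = 1.055e-34*4.27e+13/(1.381e-23*237.5) = 1.373
Step 2: x/2 = 0.6867
Step 3: sinh(x/2) = 0.742
Step 4: Z = 1/(2*0.742) = 0.6738

0.6738


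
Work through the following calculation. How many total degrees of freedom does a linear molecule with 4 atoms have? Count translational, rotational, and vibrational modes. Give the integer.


Step 1: Translational DOF = 3
Step 2: Rotational DOF (linear) = 2
Step 3: Vibrational DOF = 3*4 - 5 = 7
Step 4: Total = 3 + 2 + 7 = 12

12


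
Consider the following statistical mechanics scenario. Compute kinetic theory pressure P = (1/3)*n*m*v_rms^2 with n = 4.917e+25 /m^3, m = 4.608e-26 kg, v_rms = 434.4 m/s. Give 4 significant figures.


Step 1: v_rms^2 = 434.4^2 = 1.887e+05
Step 2: n*m = 4.917e+25*4.608e-26 = 2.266
Step 3: P = (1/3)*2.266*1.887e+05 = 1.425e+05 Pa

1.425e+05


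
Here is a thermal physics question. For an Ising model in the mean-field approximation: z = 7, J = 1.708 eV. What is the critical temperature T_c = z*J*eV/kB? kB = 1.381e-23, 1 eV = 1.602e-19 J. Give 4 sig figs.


Step 1: z*J = 7*1.708 = 11.96 eV
Step 2: Convert to Joules: 11.96*1.602e-19 = 1.915e-18 J
Step 3: T_c = 1.915e-18 / 1.381e-23 = 1.387e+05 K

1.387e+05


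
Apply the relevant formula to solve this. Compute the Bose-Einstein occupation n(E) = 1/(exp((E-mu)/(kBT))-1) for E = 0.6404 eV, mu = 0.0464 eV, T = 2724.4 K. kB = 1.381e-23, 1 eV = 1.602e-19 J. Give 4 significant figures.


Step 1: (E - mu) = 0.594 eV
Step 2: x = (E-mu)*eV/(kB*T) = 0.594*1.602e-19/(1.381e-23*2724.4) = 2.529
Step 3: exp(x) = 12.54
Step 4: n = 1/(exp(x)-1) = 0.08663

0.08663


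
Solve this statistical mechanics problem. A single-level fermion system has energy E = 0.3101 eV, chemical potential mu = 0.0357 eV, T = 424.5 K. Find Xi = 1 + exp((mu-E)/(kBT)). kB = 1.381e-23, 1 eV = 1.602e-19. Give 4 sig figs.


Step 1: (mu - E) = 0.0357 - 0.3101 = -0.2744 eV
Step 2: x = (mu-E)*eV/(kB*T) = -0.2744*1.602e-19/(1.381e-23*424.5) = -7.499
Step 3: exp(x) = 0.0005539
Step 4: Xi = 1 + 0.0005539 = 1.001

1.001


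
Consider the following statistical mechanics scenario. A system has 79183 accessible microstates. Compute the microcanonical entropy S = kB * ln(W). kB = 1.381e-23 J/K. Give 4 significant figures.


Step 1: ln(W) = ln(79183) = 11.28
Step 2: S = kB * ln(W) = 1.381e-23 * 11.28
Step 3: S = 1.558e-22 J/K

1.558e-22


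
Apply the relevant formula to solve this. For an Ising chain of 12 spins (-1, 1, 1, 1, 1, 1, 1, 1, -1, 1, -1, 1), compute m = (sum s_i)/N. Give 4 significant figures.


Step 1: Count up spins (+1): 9, down spins (-1): 3
Step 2: Total magnetization M = 9 - 3 = 6
Step 3: m = M/N = 6/12 = 0.5

0.5


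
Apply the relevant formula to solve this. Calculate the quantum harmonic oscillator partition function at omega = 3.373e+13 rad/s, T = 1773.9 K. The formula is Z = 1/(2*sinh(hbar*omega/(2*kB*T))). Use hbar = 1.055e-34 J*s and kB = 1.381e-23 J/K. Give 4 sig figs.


Step 1: Compute x = hbar*omega/(kB*T) = 1.055e-34*3.373e+13/(1.381e-23*1773.9) = 0.1453
Step 2: x/2 = 0.07263
Step 3: sinh(x/2) = 0.07269
Step 4: Z = 1/(2*0.07269) = 6.878

6.878


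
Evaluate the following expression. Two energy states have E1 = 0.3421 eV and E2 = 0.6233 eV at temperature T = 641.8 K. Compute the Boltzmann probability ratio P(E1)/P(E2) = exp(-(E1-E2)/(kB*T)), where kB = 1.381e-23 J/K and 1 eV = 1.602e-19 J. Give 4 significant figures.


Step 1: Compute energy difference dE = E1 - E2 = 0.3421 - 0.6233 = -0.2812 eV
Step 2: Convert to Joules: dE_J = -0.2812 * 1.602e-19 = -4.505e-20 J
Step 3: Compute exponent = -dE_J / (kB * T) = -(-4.505e-20) / (1.381e-23 * 641.8) = 5.083
Step 4: P(E1)/P(E2) = exp(5.083) = 161.2

161.2


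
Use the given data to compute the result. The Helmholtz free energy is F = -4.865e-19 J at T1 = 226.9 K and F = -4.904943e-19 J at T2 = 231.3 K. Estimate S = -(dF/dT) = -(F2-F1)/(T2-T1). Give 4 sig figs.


Step 1: dF = F2 - F1 = -4.904943e-19 - (-4.865e-19) = -3.9943e-21 J
Step 2: dT = T2 - T1 = 231.3 - 226.9 = 4.4 K
Step 3: S = -dF/dT = -(-3.9943e-21)/4.4 = 9.078e-22 J/K

9.078e-22


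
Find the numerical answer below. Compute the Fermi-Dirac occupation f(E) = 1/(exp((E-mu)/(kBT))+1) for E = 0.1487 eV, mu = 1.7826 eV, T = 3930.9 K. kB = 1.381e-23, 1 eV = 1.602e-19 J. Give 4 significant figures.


Step 1: (E - mu) = 0.1487 - 1.7826 = -1.634 eV
Step 2: Convert: (E-mu)*eV = -2.618e-19 J
Step 3: x = (E-mu)*eV/(kB*T) = -4.822
Step 4: f = 1/(exp(-4.822)+1) = 0.992

0.992


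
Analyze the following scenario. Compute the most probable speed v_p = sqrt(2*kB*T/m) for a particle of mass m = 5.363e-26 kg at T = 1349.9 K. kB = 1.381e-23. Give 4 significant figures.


Step 1: Numerator = 2*kB*T = 2*1.381e-23*1349.9 = 3.728e-20
Step 2: Ratio = 3.728e-20 / 5.363e-26 = 6.952e+05
Step 3: v_p = sqrt(6.952e+05) = 833.8 m/s

833.8


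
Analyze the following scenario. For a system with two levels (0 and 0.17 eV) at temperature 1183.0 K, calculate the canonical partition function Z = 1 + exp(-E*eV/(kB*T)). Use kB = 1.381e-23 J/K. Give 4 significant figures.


Step 1: Compute beta*E = E*eV/(kB*T) = 0.17*1.602e-19/(1.381e-23*1183.0) = 1.667
Step 2: exp(-beta*E) = exp(-1.667) = 0.1888
Step 3: Z = 1 + 0.1888 = 1.189

1.189


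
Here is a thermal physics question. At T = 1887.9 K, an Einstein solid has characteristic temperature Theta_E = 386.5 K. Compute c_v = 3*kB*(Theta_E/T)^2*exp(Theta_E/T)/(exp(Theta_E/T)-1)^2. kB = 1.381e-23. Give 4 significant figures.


Step 1: x = Theta_E/T = 386.5/1887.9 = 0.2047
Step 2: x^2 = 0.04191
Step 3: exp(x) = 1.227
Step 4: c_v = 3*1.381e-23*0.04191*1.227/(1.227-1)^2 = 4.129e-23

4.129e-23


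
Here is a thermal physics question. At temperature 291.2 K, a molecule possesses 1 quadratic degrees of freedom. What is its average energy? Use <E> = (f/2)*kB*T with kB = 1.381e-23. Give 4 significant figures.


Step 1: f/2 = 1/2 = 0.5
Step 2: kB*T = 1.381e-23 * 291.2 = 4.021e-21
Step 3: <E> = 0.5 * 4.021e-21 = 2.011e-21 J

2.011e-21


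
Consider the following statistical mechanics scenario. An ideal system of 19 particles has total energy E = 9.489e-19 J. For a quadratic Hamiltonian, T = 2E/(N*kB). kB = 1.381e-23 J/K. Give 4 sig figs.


Step 1: Numerator = 2*E = 2*9.489e-19 = 1.898e-18 J
Step 2: Denominator = N*kB = 19*1.381e-23 = 2.624e-22
Step 3: T = 1.898e-18 / 2.624e-22 = 7233 K

7233


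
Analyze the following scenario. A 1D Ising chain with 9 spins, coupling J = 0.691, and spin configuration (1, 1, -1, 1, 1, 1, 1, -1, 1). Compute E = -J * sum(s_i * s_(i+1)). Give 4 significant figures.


Step 1: Nearest-neighbor products: 1, -1, -1, 1, 1, 1, -1, -1
Step 2: Sum of products = 0
Step 3: E = -0.691 * 0 = 0

0


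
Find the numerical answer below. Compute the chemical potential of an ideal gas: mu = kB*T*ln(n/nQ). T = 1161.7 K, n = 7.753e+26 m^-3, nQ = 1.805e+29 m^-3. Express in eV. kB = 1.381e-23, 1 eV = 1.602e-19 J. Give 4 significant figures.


Step 1: n/nQ = 7.753e+26/1.805e+29 = 0.004295
Step 2: ln(n/nQ) = -5.45
Step 3: mu = kB*T*ln(n/nQ) = 1.604e-20*-5.45 = -8.744e-20 J
Step 4: Convert to eV: -8.744e-20/1.602e-19 = -0.5458 eV

-0.5458


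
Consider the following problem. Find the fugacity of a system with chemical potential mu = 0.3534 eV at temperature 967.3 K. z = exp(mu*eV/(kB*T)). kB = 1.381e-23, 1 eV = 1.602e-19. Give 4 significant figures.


Step 1: Convert mu to Joules: 0.3534*1.602e-19 = 5.661e-20 J
Step 2: kB*T = 1.381e-23*967.3 = 1.336e-20 J
Step 3: mu/(kB*T) = 4.238
Step 4: z = exp(4.238) = 69.28

69.28


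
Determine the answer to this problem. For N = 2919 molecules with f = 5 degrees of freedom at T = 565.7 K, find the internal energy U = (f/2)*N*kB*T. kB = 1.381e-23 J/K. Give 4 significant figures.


Step 1: f/2 = 5/2 = 2.5
Step 2: N*kB*T = 2919*1.381e-23*565.7 = 2.28e-17
Step 3: U = 2.5 * 2.28e-17 = 5.701e-17 J

5.701e-17


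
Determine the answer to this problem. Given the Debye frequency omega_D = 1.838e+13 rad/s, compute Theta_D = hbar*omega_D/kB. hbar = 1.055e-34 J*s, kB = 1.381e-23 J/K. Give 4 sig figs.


Step 1: hbar*omega_D = 1.055e-34 * 1.838e+13 = 1.939e-21 J
Step 2: Theta_D = 1.939e-21 / 1.381e-23
Step 3: Theta_D = 140.4 K

140.4


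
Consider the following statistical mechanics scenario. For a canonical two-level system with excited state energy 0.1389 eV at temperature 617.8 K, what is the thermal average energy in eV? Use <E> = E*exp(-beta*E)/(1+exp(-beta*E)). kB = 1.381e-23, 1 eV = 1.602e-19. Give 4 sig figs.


Step 1: beta*E = 0.1389*1.602e-19/(1.381e-23*617.8) = 2.608
Step 2: exp(-beta*E) = 0.07367
Step 3: <E> = 0.1389*0.07367/(1+0.07367) = 0.009531 eV

0.009531


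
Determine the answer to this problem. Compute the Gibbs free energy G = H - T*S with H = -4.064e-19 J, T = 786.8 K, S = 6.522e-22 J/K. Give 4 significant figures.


Step 1: T*S = 786.8 * 6.522e-22 = 5.132e-19 J
Step 2: G = H - T*S = -4.064e-19 - 5.132e-19
Step 3: G = -9.196e-19 J

-9.196e-19


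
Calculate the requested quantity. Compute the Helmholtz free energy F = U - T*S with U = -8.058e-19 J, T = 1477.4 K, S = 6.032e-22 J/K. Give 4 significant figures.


Step 1: T*S = 1477.4 * 6.032e-22 = 8.912e-19 J
Step 2: F = U - T*S = -8.058e-19 - 8.912e-19
Step 3: F = -1.697e-18 J

-1.697e-18


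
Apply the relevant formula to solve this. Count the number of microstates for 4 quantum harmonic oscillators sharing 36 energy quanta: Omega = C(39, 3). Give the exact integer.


Step 1: Use binomial coefficient C(39, 3)
Step 2: Numerator = 39! / 36!
Step 3: Denominator = 3!
Step 4: Omega = 9139

9139


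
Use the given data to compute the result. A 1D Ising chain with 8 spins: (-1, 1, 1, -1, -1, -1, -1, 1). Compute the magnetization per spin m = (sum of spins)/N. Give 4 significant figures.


Step 1: Count up spins (+1): 3, down spins (-1): 5
Step 2: Total magnetization M = 3 - 5 = -2
Step 3: m = M/N = -2/8 = -0.25

-0.25


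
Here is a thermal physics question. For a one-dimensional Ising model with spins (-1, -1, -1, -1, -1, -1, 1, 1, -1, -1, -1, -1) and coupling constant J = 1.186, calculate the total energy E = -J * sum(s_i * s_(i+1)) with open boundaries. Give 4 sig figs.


Step 1: Nearest-neighbor products: 1, 1, 1, 1, 1, -1, 1, -1, 1, 1, 1
Step 2: Sum of products = 7
Step 3: E = -1.186 * 7 = -8.302

-8.302


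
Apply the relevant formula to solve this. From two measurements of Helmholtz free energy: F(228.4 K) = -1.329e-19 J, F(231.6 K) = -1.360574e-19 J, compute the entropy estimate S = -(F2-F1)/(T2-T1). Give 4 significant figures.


Step 1: dF = F2 - F1 = -1.360574e-19 - (-1.329e-19) = -3.1574e-21 J
Step 2: dT = T2 - T1 = 231.6 - 228.4 = 3.2 K
Step 3: S = -dF/dT = -(-3.1574e-21)/3.2 = 9.867e-22 J/K

9.867e-22


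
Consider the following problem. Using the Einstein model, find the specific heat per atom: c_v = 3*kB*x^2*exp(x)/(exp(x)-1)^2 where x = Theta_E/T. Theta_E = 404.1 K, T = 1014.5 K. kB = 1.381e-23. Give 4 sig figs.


Step 1: x = Theta_E/T = 404.1/1014.5 = 0.3983
Step 2: x^2 = 0.1587
Step 3: exp(x) = 1.489
Step 4: c_v = 3*1.381e-23*0.1587*1.489/(1.489-1)^2 = 4.089e-23

4.089e-23


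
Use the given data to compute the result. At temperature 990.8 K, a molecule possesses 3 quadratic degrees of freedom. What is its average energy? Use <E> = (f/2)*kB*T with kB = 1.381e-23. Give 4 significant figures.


Step 1: f/2 = 3/2 = 1.5
Step 2: kB*T = 1.381e-23 * 990.8 = 1.368e-20
Step 3: <E> = 1.5 * 1.368e-20 = 2.052e-20 J

2.052e-20


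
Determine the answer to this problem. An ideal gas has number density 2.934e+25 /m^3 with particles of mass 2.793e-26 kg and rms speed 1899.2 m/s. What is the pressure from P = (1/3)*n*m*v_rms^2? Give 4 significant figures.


Step 1: v_rms^2 = 1899.2^2 = 3.607e+06
Step 2: n*m = 2.934e+25*2.793e-26 = 0.8195
Step 3: P = (1/3)*0.8195*3.607e+06 = 9.853e+05 Pa

9.853e+05


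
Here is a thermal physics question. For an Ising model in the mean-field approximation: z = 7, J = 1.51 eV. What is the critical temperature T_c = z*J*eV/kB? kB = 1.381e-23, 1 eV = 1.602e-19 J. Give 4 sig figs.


Step 1: z*J = 7*1.51 = 10.57 eV
Step 2: Convert to Joules: 10.57*1.602e-19 = 1.693e-18 J
Step 3: T_c = 1.693e-18 / 1.381e-23 = 1.226e+05 K

1.226e+05


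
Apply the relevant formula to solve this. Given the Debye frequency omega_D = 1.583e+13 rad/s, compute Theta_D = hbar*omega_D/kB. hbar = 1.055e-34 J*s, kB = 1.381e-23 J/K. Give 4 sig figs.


Step 1: hbar*omega_D = 1.055e-34 * 1.583e+13 = 1.67e-21 J
Step 2: Theta_D = 1.67e-21 / 1.381e-23
Step 3: Theta_D = 120.9 K

120.9


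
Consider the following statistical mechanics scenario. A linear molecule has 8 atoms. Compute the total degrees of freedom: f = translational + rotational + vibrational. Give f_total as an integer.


Step 1: Translational DOF = 3
Step 2: Rotational DOF (linear) = 2
Step 3: Vibrational DOF = 3*8 - 5 = 19
Step 4: Total = 3 + 2 + 19 = 24

24


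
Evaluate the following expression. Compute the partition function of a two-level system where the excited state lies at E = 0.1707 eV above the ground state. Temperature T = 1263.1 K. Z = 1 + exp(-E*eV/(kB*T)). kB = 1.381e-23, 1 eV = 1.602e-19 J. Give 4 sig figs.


Step 1: Compute beta*E = E*eV/(kB*T) = 0.1707*1.602e-19/(1.381e-23*1263.1) = 1.568
Step 2: exp(-beta*E) = exp(-1.568) = 0.2085
Step 3: Z = 1 + 0.2085 = 1.209

1.209


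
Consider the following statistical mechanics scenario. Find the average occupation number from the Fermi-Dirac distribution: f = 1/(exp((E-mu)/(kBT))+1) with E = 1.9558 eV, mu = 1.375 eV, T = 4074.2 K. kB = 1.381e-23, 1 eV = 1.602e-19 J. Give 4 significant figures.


Step 1: (E - mu) = 1.9558 - 1.375 = 0.5808 eV
Step 2: Convert: (E-mu)*eV = 9.304e-20 J
Step 3: x = (E-mu)*eV/(kB*T) = 1.654
Step 4: f = 1/(exp(1.654)+1) = 0.1606

0.1606


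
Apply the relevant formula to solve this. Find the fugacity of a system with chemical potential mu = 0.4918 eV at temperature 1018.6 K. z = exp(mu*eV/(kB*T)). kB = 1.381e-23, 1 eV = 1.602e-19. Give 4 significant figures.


Step 1: Convert mu to Joules: 0.4918*1.602e-19 = 7.879e-20 J
Step 2: kB*T = 1.381e-23*1018.6 = 1.407e-20 J
Step 3: mu/(kB*T) = 5.601
Step 4: z = exp(5.601) = 270.7

270.7


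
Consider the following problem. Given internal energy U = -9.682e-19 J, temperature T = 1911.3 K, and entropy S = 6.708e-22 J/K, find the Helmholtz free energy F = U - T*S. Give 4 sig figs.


Step 1: T*S = 1911.3 * 6.708e-22 = 1.282e-18 J
Step 2: F = U - T*S = -9.682e-19 - 1.282e-18
Step 3: F = -2.25e-18 J

-2.25e-18


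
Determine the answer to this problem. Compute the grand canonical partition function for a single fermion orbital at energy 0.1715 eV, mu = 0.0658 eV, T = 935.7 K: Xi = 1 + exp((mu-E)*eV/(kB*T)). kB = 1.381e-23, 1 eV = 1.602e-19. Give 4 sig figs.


Step 1: (mu - E) = 0.0658 - 0.1715 = -0.1057 eV
Step 2: x = (mu-E)*eV/(kB*T) = -0.1057*1.602e-19/(1.381e-23*935.7) = -1.31
Step 3: exp(x) = 0.2697
Step 4: Xi = 1 + 0.2697 = 1.27

1.27


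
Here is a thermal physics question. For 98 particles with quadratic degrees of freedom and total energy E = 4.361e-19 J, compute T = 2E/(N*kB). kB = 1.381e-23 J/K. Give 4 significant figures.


Step 1: Numerator = 2*E = 2*4.361e-19 = 8.722e-19 J
Step 2: Denominator = N*kB = 98*1.381e-23 = 1.353e-21
Step 3: T = 8.722e-19 / 1.353e-21 = 644.5 K

644.5


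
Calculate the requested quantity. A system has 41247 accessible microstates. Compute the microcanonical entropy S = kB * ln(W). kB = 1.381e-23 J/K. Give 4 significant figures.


Step 1: ln(W) = ln(41247) = 10.63
Step 2: S = kB * ln(W) = 1.381e-23 * 10.63
Step 3: S = 1.468e-22 J/K

1.468e-22


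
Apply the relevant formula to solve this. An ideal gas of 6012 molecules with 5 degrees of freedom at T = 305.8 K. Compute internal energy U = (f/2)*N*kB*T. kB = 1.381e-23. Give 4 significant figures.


Step 1: f/2 = 5/2 = 2.5
Step 2: N*kB*T = 6012*1.381e-23*305.8 = 2.539e-17
Step 3: U = 2.5 * 2.539e-17 = 6.347e-17 J

6.347e-17


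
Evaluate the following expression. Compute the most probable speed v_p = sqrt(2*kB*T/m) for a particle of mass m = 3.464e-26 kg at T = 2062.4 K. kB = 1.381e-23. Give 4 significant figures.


Step 1: Numerator = 2*kB*T = 2*1.381e-23*2062.4 = 5.696e-20
Step 2: Ratio = 5.696e-20 / 3.464e-26 = 1.644e+06
Step 3: v_p = sqrt(1.644e+06) = 1282 m/s

1282


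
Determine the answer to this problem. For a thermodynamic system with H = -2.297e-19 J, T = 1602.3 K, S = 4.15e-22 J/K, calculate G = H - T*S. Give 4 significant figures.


Step 1: T*S = 1602.3 * 4.15e-22 = 6.65e-19 J
Step 2: G = H - T*S = -2.297e-19 - 6.65e-19
Step 3: G = -8.947e-19 J

-8.947e-19


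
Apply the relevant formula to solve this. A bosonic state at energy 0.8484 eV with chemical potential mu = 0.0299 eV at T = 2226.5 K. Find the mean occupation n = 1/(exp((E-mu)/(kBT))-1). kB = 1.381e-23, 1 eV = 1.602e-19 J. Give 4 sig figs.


Step 1: (E - mu) = 0.8185 eV
Step 2: x = (E-mu)*eV/(kB*T) = 0.8185*1.602e-19/(1.381e-23*2226.5) = 4.264
Step 3: exp(x) = 71.13
Step 4: n = 1/(exp(x)-1) = 0.01426

0.01426


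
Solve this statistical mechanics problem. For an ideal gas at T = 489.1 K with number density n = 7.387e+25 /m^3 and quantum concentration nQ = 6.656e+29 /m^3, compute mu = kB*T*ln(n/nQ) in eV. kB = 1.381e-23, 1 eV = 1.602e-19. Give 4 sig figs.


Step 1: n/nQ = 7.387e+25/6.656e+29 = 0.000111
Step 2: ln(n/nQ) = -9.106
Step 3: mu = kB*T*ln(n/nQ) = 6.754e-21*-9.106 = -6.151e-20 J
Step 4: Convert to eV: -6.151e-20/1.602e-19 = -0.3839 eV

-0.3839


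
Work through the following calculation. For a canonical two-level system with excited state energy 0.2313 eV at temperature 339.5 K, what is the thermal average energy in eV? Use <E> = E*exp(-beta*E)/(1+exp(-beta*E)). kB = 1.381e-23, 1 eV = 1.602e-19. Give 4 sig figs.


Step 1: beta*E = 0.2313*1.602e-19/(1.381e-23*339.5) = 7.903
Step 2: exp(-beta*E) = 0.0003695
Step 3: <E> = 0.2313*0.0003695/(1+0.0003695) = 8.544e-05 eV

8.544e-05


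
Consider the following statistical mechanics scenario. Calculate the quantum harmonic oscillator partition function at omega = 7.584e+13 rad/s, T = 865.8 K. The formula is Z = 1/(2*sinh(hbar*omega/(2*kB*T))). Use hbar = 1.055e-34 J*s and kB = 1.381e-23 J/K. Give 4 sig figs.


Step 1: Compute x = hbar*omega/(kB*T) = 1.055e-34*7.584e+13/(1.381e-23*865.8) = 0.6692
Step 2: x/2 = 0.3346
Step 3: sinh(x/2) = 0.3409
Step 4: Z = 1/(2*0.3409) = 1.467

1.467


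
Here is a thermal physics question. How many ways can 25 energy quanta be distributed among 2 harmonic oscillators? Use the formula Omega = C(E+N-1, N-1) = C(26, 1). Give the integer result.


Step 1: Use binomial coefficient C(26, 1)
Step 2: Numerator = 26! / 25!
Step 3: Denominator = 1!
Step 4: Omega = 26

26


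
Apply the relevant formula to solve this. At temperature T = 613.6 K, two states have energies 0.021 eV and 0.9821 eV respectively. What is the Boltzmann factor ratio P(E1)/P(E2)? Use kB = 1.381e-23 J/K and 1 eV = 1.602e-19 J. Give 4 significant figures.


Step 1: Compute energy difference dE = E1 - E2 = 0.021 - 0.9821 = -0.9611 eV
Step 2: Convert to Joules: dE_J = -0.9611 * 1.602e-19 = -1.54e-19 J
Step 3: Compute exponent = -dE_J / (kB * T) = -(-1.54e-19) / (1.381e-23 * 613.6) = 18.17
Step 4: P(E1)/P(E2) = exp(18.17) = 7.782e+07

7.782e+07


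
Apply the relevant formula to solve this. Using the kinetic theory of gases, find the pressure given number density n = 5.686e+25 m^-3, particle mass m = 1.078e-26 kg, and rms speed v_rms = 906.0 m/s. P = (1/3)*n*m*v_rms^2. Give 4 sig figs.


Step 1: v_rms^2 = 906.0^2 = 8.208e+05
Step 2: n*m = 5.686e+25*1.078e-26 = 0.613
Step 3: P = (1/3)*0.613*8.208e+05 = 1.677e+05 Pa

1.677e+05


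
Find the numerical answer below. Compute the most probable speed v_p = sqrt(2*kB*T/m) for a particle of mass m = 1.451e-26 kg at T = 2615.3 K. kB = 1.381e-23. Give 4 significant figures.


Step 1: Numerator = 2*kB*T = 2*1.381e-23*2615.3 = 7.223e-20
Step 2: Ratio = 7.223e-20 / 1.451e-26 = 4.978e+06
Step 3: v_p = sqrt(4.978e+06) = 2231 m/s

2231


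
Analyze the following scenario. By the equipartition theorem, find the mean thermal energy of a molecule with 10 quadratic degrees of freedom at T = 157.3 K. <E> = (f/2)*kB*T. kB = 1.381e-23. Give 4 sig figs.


Step 1: f/2 = 10/2 = 5
Step 2: kB*T = 1.381e-23 * 157.3 = 2.172e-21
Step 3: <E> = 5 * 2.172e-21 = 1.086e-20 J

1.086e-20


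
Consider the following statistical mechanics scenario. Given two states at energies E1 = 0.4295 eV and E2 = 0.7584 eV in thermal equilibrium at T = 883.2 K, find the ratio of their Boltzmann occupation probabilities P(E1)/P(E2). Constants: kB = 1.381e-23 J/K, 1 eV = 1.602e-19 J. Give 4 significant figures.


Step 1: Compute energy difference dE = E1 - E2 = 0.4295 - 0.7584 = -0.3289 eV
Step 2: Convert to Joules: dE_J = -0.3289 * 1.602e-19 = -5.269e-20 J
Step 3: Compute exponent = -dE_J / (kB * T) = -(-5.269e-20) / (1.381e-23 * 883.2) = 4.32
Step 4: P(E1)/P(E2) = exp(4.32) = 75.18

75.18


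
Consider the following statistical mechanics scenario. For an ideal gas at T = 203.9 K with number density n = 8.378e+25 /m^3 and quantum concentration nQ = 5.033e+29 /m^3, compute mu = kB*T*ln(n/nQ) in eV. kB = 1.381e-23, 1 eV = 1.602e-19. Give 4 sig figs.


Step 1: n/nQ = 8.378e+25/5.033e+29 = 0.0001665
Step 2: ln(n/nQ) = -8.701
Step 3: mu = kB*T*ln(n/nQ) = 2.816e-21*-8.701 = -2.45e-20 J
Step 4: Convert to eV: -2.45e-20/1.602e-19 = -0.1529 eV

-0.1529


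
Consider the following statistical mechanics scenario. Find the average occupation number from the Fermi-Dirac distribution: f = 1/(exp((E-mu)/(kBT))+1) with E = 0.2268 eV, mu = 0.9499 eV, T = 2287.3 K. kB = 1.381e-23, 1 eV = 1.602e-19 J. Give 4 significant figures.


Step 1: (E - mu) = 0.2268 - 0.9499 = -0.7231 eV
Step 2: Convert: (E-mu)*eV = -1.158e-19 J
Step 3: x = (E-mu)*eV/(kB*T) = -3.667
Step 4: f = 1/(exp(-3.667)+1) = 0.9751

0.9751


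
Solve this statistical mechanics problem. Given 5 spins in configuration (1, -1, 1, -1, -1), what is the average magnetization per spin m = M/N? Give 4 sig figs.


Step 1: Count up spins (+1): 2, down spins (-1): 3
Step 2: Total magnetization M = 2 - 3 = -1
Step 3: m = M/N = -1/5 = -0.2

-0.2


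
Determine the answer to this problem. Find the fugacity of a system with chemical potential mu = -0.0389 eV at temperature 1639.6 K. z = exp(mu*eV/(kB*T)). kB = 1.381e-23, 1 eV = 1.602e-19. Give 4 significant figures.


Step 1: Convert mu to Joules: -0.0389*1.602e-19 = -6.232e-21 J
Step 2: kB*T = 1.381e-23*1639.6 = 2.264e-20 J
Step 3: mu/(kB*T) = -0.2752
Step 4: z = exp(-0.2752) = 0.7594

0.7594


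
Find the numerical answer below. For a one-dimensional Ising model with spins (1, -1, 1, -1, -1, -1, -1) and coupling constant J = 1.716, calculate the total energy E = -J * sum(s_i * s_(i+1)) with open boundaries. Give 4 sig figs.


Step 1: Nearest-neighbor products: -1, -1, -1, 1, 1, 1
Step 2: Sum of products = 0
Step 3: E = -1.716 * 0 = 0

0


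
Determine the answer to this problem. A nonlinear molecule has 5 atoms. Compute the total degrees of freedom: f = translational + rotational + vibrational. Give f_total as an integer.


Step 1: Translational DOF = 3
Step 2: Rotational DOF (nonlinear) = 3
Step 3: Vibrational DOF = 3*5 - 6 = 9
Step 4: Total = 3 + 3 + 9 = 15

15


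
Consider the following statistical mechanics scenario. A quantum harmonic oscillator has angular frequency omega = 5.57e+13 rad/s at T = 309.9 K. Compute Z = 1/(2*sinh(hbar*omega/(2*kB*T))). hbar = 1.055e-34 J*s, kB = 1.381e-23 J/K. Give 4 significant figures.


Step 1: Compute x = hbar*omega/(kB*T) = 1.055e-34*5.57e+13/(1.381e-23*309.9) = 1.373
Step 2: x/2 = 0.6865
Step 3: sinh(x/2) = 0.7418
Step 4: Z = 1/(2*0.7418) = 0.6741

0.6741


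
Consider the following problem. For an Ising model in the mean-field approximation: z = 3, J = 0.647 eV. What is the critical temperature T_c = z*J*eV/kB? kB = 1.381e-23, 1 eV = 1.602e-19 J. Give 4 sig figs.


Step 1: z*J = 3*0.647 = 1.941 eV
Step 2: Convert to Joules: 1.941*1.602e-19 = 3.109e-19 J
Step 3: T_c = 3.109e-19 / 1.381e-23 = 2.252e+04 K

2.252e+04


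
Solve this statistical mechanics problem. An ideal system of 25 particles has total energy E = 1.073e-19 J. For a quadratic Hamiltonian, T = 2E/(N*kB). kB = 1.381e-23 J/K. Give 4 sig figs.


Step 1: Numerator = 2*E = 2*1.073e-19 = 2.146e-19 J
Step 2: Denominator = N*kB = 25*1.381e-23 = 3.452e-22
Step 3: T = 2.146e-19 / 3.452e-22 = 621.6 K

621.6


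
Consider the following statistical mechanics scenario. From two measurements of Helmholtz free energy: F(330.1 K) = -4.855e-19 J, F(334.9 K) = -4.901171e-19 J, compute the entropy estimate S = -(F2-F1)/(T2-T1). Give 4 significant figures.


Step 1: dF = F2 - F1 = -4.901171e-19 - (-4.855e-19) = -4.6171e-21 J
Step 2: dT = T2 - T1 = 334.9 - 330.1 = 4.8 K
Step 3: S = -dF/dT = -(-4.6171e-21)/4.8 = 9.619e-22 J/K

9.619e-22


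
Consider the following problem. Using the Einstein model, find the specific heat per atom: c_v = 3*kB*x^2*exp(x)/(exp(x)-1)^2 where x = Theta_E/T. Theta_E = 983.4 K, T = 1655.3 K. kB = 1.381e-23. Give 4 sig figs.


Step 1: x = Theta_E/T = 983.4/1655.3 = 0.5941
Step 2: x^2 = 0.3529
Step 3: exp(x) = 1.811
Step 4: c_v = 3*1.381e-23*0.3529*1.811/(1.811-1)^2 = 4.023e-23

4.023e-23


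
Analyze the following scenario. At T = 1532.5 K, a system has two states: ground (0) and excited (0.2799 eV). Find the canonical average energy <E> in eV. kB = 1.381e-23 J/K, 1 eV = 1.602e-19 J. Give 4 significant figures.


Step 1: beta*E = 0.2799*1.602e-19/(1.381e-23*1532.5) = 2.119
Step 2: exp(-beta*E) = 0.1202
Step 3: <E> = 0.2799*0.1202/(1+0.1202) = 0.03003 eV

0.03003


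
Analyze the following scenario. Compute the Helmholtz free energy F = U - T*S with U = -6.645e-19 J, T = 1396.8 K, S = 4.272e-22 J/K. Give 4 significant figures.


Step 1: T*S = 1396.8 * 4.272e-22 = 5.967e-19 J
Step 2: F = U - T*S = -6.645e-19 - 5.967e-19
Step 3: F = -1.261e-18 J

-1.261e-18


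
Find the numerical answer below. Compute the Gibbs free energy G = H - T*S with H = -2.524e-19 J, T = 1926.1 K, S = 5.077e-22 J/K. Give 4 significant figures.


Step 1: T*S = 1926.1 * 5.077e-22 = 9.779e-19 J
Step 2: G = H - T*S = -2.524e-19 - 9.779e-19
Step 3: G = -1.23e-18 J

-1.23e-18


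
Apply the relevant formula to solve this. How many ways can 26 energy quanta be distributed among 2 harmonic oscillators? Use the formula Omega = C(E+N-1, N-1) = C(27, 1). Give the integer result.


Step 1: Use binomial coefficient C(27, 1)
Step 2: Numerator = 27! / 26!
Step 3: Denominator = 1!
Step 4: Omega = 27

27


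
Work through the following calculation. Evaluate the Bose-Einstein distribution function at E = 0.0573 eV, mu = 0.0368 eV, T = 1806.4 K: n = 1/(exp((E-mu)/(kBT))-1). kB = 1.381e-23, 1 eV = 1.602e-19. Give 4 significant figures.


Step 1: (E - mu) = 0.0205 eV
Step 2: x = (E-mu)*eV/(kB*T) = 0.0205*1.602e-19/(1.381e-23*1806.4) = 0.1316
Step 3: exp(x) = 1.141
Step 4: n = 1/(exp(x)-1) = 7.107

7.107


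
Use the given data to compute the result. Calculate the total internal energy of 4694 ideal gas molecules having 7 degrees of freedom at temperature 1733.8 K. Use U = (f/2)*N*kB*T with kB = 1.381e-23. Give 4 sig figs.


Step 1: f/2 = 7/2 = 3.5
Step 2: N*kB*T = 4694*1.381e-23*1733.8 = 1.124e-16
Step 3: U = 3.5 * 1.124e-16 = 3.934e-16 J

3.934e-16


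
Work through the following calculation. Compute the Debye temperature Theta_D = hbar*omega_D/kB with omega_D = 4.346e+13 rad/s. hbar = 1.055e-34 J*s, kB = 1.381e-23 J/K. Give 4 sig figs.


Step 1: hbar*omega_D = 1.055e-34 * 4.346e+13 = 4.585e-21 J
Step 2: Theta_D = 4.585e-21 / 1.381e-23
Step 3: Theta_D = 332 K

332


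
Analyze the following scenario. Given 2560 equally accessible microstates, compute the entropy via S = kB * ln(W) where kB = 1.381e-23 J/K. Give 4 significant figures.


Step 1: ln(W) = ln(2560) = 7.848
Step 2: S = kB * ln(W) = 1.381e-23 * 7.848
Step 3: S = 1.084e-22 J/K

1.084e-22


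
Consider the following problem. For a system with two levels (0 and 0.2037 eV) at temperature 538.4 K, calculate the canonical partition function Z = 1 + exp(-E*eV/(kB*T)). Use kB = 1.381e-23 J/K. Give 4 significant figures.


Step 1: Compute beta*E = E*eV/(kB*T) = 0.2037*1.602e-19/(1.381e-23*538.4) = 4.389
Step 2: exp(-beta*E) = exp(-4.389) = 0.01241
Step 3: Z = 1 + 0.01241 = 1.012

1.012


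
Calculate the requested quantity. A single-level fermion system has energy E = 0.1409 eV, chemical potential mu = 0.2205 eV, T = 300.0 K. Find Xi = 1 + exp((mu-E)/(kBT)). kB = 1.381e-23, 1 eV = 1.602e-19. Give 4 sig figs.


Step 1: (mu - E) = 0.2205 - 0.1409 = 0.0796 eV
Step 2: x = (mu-E)*eV/(kB*T) = 0.0796*1.602e-19/(1.381e-23*300.0) = 3.078
Step 3: exp(x) = 21.71
Step 4: Xi = 1 + 21.71 = 22.71

22.71


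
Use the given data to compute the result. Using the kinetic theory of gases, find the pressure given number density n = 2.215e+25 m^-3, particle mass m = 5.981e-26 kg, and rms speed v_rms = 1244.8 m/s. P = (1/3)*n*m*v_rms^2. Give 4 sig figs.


Step 1: v_rms^2 = 1244.8^2 = 1.55e+06
Step 2: n*m = 2.215e+25*5.981e-26 = 1.325
Step 3: P = (1/3)*1.325*1.55e+06 = 6.843e+05 Pa

6.843e+05


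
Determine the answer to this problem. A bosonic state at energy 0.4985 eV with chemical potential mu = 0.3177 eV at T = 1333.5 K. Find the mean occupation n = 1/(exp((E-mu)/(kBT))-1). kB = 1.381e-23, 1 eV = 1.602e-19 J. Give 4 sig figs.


Step 1: (E - mu) = 0.1808 eV
Step 2: x = (E-mu)*eV/(kB*T) = 0.1808*1.602e-19/(1.381e-23*1333.5) = 1.573
Step 3: exp(x) = 4.82
Step 4: n = 1/(exp(x)-1) = 0.2618

0.2618


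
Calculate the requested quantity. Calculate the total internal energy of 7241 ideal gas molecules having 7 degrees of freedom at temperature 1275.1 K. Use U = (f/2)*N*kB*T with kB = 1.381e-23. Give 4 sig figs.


Step 1: f/2 = 7/2 = 3.5
Step 2: N*kB*T = 7241*1.381e-23*1275.1 = 1.275e-16
Step 3: U = 3.5 * 1.275e-16 = 4.463e-16 J

4.463e-16


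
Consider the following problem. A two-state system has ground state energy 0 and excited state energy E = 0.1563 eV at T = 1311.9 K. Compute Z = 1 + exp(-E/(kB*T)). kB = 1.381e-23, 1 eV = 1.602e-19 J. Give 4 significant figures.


Step 1: Compute beta*E = E*eV/(kB*T) = 0.1563*1.602e-19/(1.381e-23*1311.9) = 1.382
Step 2: exp(-beta*E) = exp(-1.382) = 0.2511
Step 3: Z = 1 + 0.2511 = 1.251

1.251


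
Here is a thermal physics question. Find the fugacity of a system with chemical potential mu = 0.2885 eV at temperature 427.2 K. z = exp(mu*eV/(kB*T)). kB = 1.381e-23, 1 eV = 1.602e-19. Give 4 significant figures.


Step 1: Convert mu to Joules: 0.2885*1.602e-19 = 4.622e-20 J
Step 2: kB*T = 1.381e-23*427.2 = 5.9e-21 J
Step 3: mu/(kB*T) = 7.834
Step 4: z = exp(7.834) = 2525

2525


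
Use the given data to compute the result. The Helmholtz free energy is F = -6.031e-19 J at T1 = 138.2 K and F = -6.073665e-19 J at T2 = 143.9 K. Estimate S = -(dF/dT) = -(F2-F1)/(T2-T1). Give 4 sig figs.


Step 1: dF = F2 - F1 = -6.073665e-19 - (-6.031e-19) = -4.2665e-21 J
Step 2: dT = T2 - T1 = 143.9 - 138.2 = 5.7 K
Step 3: S = -dF/dT = -(-4.2665e-21)/5.7 = 7.485e-22 J/K

7.485e-22


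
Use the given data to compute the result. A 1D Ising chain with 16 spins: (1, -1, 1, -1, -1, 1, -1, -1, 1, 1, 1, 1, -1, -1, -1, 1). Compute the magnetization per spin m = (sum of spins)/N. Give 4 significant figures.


Step 1: Count up spins (+1): 8, down spins (-1): 8
Step 2: Total magnetization M = 8 - 8 = 0
Step 3: m = M/N = 0/16 = 0

0
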